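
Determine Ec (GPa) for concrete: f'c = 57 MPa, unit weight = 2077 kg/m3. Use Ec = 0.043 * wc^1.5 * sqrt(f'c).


Ec = 0.043 * 2077^1.5 * sqrt(57) / 1000
= 30.73 GPa

30.73


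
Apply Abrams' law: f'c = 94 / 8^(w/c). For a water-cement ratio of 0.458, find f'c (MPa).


f'c = 94 / 8^0.458
= 94 / 2.592
= 36.27 MPa

36.27


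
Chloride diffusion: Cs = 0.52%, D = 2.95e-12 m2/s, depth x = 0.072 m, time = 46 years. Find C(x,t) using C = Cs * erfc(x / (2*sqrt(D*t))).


t_seconds = 46 * 365.25 * 24 * 3600 = 1451649600.0 s
arg = 0.072 / (2 * sqrt(2.95e-12 * 1451649600.0))
= 0.5501
erfc(0.5501) = 0.4366
C = 0.52 * 0.4366 = 0.227%

0.227


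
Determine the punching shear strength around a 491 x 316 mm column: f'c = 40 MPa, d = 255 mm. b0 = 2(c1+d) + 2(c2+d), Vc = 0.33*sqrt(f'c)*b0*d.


b0 = 2*(491 + 255) + 2*(316 + 255) = 2634 mm
Vc = 0.33 * sqrt(40) * 2634 * 255 / 1000
= 1401.84 kN

1401.84


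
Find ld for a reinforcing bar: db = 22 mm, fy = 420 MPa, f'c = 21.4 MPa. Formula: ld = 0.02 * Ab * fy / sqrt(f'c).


Ab = pi * 22^2 / 4 = 380.133 mm2
ld = 0.02 * 380.133 * 420 / sqrt(21.4)
= 690.3 mm

690.3


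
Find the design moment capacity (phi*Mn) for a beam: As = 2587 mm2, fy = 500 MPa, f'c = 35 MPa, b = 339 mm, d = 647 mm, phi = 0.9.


a = As * fy / (0.85 * f'c * b)
= 2587 * 500 / (0.85 * 35 * 339)
= 128.2566 mm
Mn = As * fy * (d - a/2) / 10^6
= 753.9445 kN-m
phi*Mn = 0.9 * 753.9445 = 678.55 kN-m

678.55


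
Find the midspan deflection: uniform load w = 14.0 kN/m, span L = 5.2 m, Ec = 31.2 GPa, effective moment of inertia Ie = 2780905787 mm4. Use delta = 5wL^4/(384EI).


Convert: L = 5.2 m = 5200 mm, Ec = 31.2 GPa = 31200 MPa
delta = 5 * 14.0 * 5200^4 / (384 * 31200 * 2780905787)
= 1.54 mm

1.54


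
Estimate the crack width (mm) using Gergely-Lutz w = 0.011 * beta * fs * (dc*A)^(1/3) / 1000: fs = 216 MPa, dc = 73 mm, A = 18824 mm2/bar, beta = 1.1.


w = 0.011 * beta * fs * (dc * A)^(1/3) / 1000
= 0.011 * 1.1 * 216 * (73 * 18824)^(1/3) / 1000
= 0.291 mm

0.291


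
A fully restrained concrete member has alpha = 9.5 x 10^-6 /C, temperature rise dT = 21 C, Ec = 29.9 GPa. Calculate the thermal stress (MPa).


sigma = alpha * dT * Ec
= 9.5e-6 * 21 * 29.9 * 1000
= 5.965 MPa

5.965


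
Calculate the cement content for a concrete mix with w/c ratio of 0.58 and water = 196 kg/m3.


Cement = water / (w/c)
= 196 / 0.58
= 337.9 kg/m3

337.9


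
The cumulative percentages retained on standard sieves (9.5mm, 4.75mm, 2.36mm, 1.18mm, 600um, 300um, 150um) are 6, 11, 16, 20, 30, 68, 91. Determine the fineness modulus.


FM = sum(cumulative % retained) / 100
= 242 / 100
= 2.42

2.42


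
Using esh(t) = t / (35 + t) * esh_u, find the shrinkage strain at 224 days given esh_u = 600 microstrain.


esh(224) = 224 / (35 + 224) * 600
= 224 / 259 * 600
= 518.9 microstrain

518.9


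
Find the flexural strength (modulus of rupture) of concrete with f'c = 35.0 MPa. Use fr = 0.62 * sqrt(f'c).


fr = 0.62 * sqrt(35.0)
= 3.668 MPa

3.668


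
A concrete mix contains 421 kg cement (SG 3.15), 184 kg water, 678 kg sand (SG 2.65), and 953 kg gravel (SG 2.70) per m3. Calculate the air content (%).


Vol cement = 421 / (3.15 * 1000) = 0.133651 m3
Vol water = 184 / 1000 = 0.184 m3
Vol sand = 678 / (2.65 * 1000) = 0.255849 m3
Vol gravel = 953 / (2.70 * 1000) = 0.352963 m3
Total solid + water volume = 0.926463 m3
Air = (1 - 0.926463) * 100 = 7.35%

7.35


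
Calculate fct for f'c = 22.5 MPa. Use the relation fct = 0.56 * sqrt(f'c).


fct = 0.56 * sqrt(22.5)
= 0.56 * 4.743
= 2.656 MPa

2.656


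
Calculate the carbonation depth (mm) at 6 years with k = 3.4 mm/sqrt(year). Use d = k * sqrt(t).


depth = k * sqrt(t)
= 3.4 * sqrt(6)
= 8.33 mm

8.33


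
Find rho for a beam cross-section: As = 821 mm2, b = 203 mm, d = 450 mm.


rho = As / (b * d)
= 821 / (203 * 450)
= 0.009

0.009


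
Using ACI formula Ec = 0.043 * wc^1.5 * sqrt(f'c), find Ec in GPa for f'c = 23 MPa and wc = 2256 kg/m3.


Ec = 0.043 * 2256^1.5 * sqrt(23) / 1000
= 22.1 GPa

22.1


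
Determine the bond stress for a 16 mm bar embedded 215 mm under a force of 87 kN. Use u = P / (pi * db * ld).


u = P / (pi * db * ld)
= 87 * 1000 / (pi * 16 * 215)
= 8.05 MPa

8.05


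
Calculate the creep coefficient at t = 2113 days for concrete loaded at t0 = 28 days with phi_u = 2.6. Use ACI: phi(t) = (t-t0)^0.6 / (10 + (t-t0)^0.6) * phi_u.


dt = 2113 - 28 = 2085
phi = 2085^0.6 / (10 + 2085^0.6) * 2.6
= 2.359

2.359


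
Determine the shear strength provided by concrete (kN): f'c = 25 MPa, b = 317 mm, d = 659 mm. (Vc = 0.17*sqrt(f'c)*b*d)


Vc = 0.17 * sqrt(25) * 317 * 659 / 1000
= 177.57 kN

177.57


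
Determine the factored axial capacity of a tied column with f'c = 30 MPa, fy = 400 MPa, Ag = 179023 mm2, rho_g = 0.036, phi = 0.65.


Ast = rho * Ag = 0.036 * 179023 = 6444.828 mm2
phi*Pn = 0.65 * 0.80 * (0.85 * 30 * (179023 - 6444.828) + 400 * 6444.828) / 1000
= 3628.91 kN

3628.91


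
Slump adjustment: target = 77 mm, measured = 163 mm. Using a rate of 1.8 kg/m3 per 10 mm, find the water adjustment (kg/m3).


Difference = 77 - 163 = -86 mm
Water adjustment = -86 * 1.8 / 10 = -15.5 kg/m3

-15.5


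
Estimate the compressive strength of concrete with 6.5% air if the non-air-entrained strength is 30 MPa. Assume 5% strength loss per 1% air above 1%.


Strength loss = (6.5 - 1) * 5 = 27.5%
f'c = 30 * (1 - 27.5/100)
= 21.75 MPa

21.75


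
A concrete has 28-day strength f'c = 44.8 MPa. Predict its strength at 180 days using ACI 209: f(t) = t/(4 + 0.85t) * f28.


f(180) = 180 / (4 + 0.85 * 180) * 44.8
= 180 / 157.0 * 44.8
= 51.36 MPa

51.36


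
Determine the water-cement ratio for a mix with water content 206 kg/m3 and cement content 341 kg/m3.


w/c = water / cement
w/c = 206 / 341 = 0.604

0.604


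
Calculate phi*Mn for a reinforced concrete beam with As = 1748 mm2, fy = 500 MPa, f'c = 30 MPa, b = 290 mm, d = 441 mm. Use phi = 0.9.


a = As * fy / (0.85 * f'c * b)
= 1748 * 500 / (0.85 * 30 * 290)
= 118.188 mm
Mn = As * fy * (d - a/2) / 10^6
= 333.7859 kN-m
phi*Mn = 0.9 * 333.7859 = 300.41 kN-m

300.41


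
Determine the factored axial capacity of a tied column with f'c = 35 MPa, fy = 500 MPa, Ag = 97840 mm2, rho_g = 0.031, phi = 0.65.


Ast = rho * Ag = 0.031 * 97840 = 3033.04 mm2
phi*Pn = 0.65 * 0.80 * (0.85 * 35 * (97840 - 3033.04) + 500 * 3033.04) / 1000
= 2255.25 kN

2255.25


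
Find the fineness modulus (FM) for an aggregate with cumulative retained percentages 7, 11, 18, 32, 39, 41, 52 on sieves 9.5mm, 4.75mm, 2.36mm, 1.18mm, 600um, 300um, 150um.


FM = sum(cumulative % retained) / 100
= 200 / 100
= 2.0

2.0


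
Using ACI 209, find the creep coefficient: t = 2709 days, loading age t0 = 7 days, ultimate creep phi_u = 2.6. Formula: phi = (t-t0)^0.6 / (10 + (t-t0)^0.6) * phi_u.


dt = 2709 - 7 = 2702
phi = 2702^0.6 / (10 + 2702^0.6) * 2.6
= 2.391

2.391


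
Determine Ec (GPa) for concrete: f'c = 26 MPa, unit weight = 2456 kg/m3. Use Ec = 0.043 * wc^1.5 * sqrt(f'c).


Ec = 0.043 * 2456^1.5 * sqrt(26) / 1000
= 26.69 GPa

26.69


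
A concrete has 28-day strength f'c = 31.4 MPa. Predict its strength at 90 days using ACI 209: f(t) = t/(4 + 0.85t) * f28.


f(90) = 90 / (4 + 0.85 * 90) * 31.4
= 90 / 80.5 * 31.4
= 35.11 MPa

35.11


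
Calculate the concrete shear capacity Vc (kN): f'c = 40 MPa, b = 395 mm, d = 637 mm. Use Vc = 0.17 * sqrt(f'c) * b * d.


Vc = 0.17 * sqrt(40) * 395 * 637 / 1000
= 270.53 kN

270.53


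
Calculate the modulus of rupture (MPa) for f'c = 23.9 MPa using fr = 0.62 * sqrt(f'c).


fr = 0.62 * sqrt(23.9)
= 3.031 MPa

3.031


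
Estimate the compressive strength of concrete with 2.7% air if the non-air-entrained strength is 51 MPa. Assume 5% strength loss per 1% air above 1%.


Strength loss = (2.7 - 1) * 5 = 8.5%
f'c = 51 * (1 - 8.5/100)
= 46.66 MPa

46.66


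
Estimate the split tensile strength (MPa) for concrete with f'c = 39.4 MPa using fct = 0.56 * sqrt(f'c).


fct = 0.56 * sqrt(39.4)
= 0.56 * 6.277
= 3.515 MPa

3.515


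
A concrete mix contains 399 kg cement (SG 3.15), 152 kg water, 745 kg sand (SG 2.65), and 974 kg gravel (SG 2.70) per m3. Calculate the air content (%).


Vol cement = 399 / (3.15 * 1000) = 0.126667 m3
Vol water = 152 / 1000 = 0.152 m3
Vol sand = 745 / (2.65 * 1000) = 0.281132 m3
Vol gravel = 974 / (2.70 * 1000) = 0.360741 m3
Total solid + water volume = 0.920539 m3
Air = (1 - 0.920539) * 100 = 7.95%

7.95


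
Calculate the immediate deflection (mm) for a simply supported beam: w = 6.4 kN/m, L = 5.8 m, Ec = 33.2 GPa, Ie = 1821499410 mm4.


Convert: L = 5.8 m = 5800 mm, Ec = 33.2 GPa = 33200 MPa
delta = 5 * 6.4 * 5800^4 / (384 * 33200 * 1821499410)
= 1.56 mm

1.56


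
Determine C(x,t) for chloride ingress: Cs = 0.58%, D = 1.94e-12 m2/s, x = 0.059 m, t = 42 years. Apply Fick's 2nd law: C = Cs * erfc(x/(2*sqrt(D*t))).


t_seconds = 42 * 365.25 * 24 * 3600 = 1325419200.0 s
arg = 0.059 / (2 * sqrt(1.94e-12 * 1325419200.0))
= 0.5818
erfc(0.5818) = 0.4107
C = 0.58 * 0.4107 = 0.2382%

0.2382


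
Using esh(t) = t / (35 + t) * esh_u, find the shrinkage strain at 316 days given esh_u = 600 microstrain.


esh(316) = 316 / (35 + 316) * 600
= 316 / 351 * 600
= 540.2 microstrain

540.2


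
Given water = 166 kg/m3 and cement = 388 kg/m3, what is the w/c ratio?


w/c = water / cement
w/c = 166 / 388 = 0.428

0.428


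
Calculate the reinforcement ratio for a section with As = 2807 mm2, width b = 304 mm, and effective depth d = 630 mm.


rho = As / (b * d)
= 2807 / (304 * 630)
= 0.0147

0.0147


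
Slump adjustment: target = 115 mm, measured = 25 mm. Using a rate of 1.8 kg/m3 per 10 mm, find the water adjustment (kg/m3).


Difference = 115 - 25 = 90 mm
Water adjustment = 90 * 1.8 / 10 = 16.2 kg/m3

16.2


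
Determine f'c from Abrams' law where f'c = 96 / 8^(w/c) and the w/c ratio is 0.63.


f'c = 96 / 8^0.63
= 96 / 3.706
= 25.9 MPa

25.9


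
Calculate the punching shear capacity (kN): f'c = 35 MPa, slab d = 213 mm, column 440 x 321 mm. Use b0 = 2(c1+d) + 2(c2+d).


b0 = 2*(440 + 213) + 2*(321 + 213) = 2374 mm
Vc = 0.33 * sqrt(35) * 2374 * 213 / 1000
= 987.21 kN

987.21


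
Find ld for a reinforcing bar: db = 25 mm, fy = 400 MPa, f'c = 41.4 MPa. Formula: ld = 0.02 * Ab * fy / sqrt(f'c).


Ab = pi * 25^2 / 4 = 490.874 mm2
ld = 0.02 * 490.874 * 400 / sqrt(41.4)
= 610.3 mm

610.3


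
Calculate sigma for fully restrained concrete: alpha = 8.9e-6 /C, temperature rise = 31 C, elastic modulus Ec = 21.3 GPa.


sigma = alpha * dT * Ec
= 8.9e-6 * 31 * 21.3 * 1000
= 5.877 MPa

5.877


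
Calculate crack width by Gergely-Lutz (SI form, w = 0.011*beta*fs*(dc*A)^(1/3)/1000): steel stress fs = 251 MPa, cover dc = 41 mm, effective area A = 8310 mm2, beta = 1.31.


w = 0.011 * beta * fs * (dc * A)^(1/3) / 1000
= 0.011 * 1.31 * 251 * (41 * 8310)^(1/3) / 1000
= 0.253 mm

0.253


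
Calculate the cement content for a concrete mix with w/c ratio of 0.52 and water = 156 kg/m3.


Cement = water / (w/c)
= 156 / 0.52
= 300.0 kg/m3

300.0


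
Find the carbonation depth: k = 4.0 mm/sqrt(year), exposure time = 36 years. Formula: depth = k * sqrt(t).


depth = k * sqrt(t)
= 4.0 * sqrt(36)
= 24.0 mm

24.0


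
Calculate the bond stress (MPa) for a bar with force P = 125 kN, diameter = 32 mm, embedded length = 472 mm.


u = P / (pi * db * ld)
= 125 * 1000 / (pi * 32 * 472)
= 2.634 MPa

2.634


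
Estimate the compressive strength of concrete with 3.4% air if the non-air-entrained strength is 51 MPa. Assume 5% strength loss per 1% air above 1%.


Strength loss = (3.4 - 1) * 5 = 12.0%
f'c = 51 * (1 - 12.0/100)
= 44.88 MPa

44.88


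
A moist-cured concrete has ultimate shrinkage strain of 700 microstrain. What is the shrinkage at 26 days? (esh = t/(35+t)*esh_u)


esh(26) = 26 / (35 + 26) * 700
= 26 / 61 * 700
= 298.4 microstrain

298.4


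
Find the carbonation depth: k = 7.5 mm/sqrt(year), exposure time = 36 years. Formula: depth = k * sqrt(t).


depth = k * sqrt(t)
= 7.5 * sqrt(36)
= 45.0 mm

45.0


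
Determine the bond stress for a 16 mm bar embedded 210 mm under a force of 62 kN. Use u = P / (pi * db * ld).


u = P / (pi * db * ld)
= 62 * 1000 / (pi * 16 * 210)
= 5.874 MPa

5.874


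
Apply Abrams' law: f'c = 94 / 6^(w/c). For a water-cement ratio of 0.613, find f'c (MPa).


f'c = 94 / 6^0.613
= 94 / 2.999
= 31.34 MPa

31.34


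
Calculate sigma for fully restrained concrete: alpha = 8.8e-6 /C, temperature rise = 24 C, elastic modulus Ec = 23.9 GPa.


sigma = alpha * dT * Ec
= 8.8e-6 * 24 * 23.9 * 1000
= 5.048 MPa

5.048


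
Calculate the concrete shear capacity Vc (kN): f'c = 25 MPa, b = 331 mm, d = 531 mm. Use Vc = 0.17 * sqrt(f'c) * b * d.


Vc = 0.17 * sqrt(25) * 331 * 531 / 1000
= 149.4 kN

149.4


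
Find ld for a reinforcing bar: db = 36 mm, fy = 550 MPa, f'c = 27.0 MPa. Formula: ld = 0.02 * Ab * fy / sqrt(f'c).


Ab = pi * 36^2 / 4 = 1017.876 mm2
ld = 0.02 * 1017.876 * 550 / sqrt(27.0)
= 2154.8 mm

2154.8


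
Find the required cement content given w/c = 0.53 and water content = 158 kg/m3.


Cement = water / (w/c)
= 158 / 0.53
= 298.1 kg/m3

298.1


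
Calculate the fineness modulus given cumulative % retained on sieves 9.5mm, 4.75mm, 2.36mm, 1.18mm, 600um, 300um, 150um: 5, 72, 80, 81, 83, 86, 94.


FM = sum(cumulative % retained) / 100
= 501 / 100
= 5.01

5.01


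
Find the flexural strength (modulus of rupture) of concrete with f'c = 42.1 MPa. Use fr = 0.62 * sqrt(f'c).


fr = 0.62 * sqrt(42.1)
= 4.023 MPa

4.023


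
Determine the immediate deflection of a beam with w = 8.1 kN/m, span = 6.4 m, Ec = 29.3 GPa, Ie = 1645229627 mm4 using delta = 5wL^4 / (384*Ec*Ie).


Convert: L = 6.4 m = 6400 mm, Ec = 29.3 GPa = 29300 MPa
delta = 5 * 8.1 * 6400^4 / (384 * 29300 * 1645229627)
= 3.67 mm

3.67


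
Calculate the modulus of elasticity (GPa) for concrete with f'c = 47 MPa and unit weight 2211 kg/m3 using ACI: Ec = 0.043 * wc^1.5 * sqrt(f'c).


Ec = 0.043 * 2211^1.5 * sqrt(47) / 1000
= 30.65 GPa

30.65


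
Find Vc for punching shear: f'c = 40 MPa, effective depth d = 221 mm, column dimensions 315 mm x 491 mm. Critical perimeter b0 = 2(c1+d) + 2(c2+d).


b0 = 2*(315 + 221) + 2*(491 + 221) = 2496 mm
Vc = 0.33 * sqrt(40) * 2496 * 221 / 1000
= 1151.28 kN

1151.28


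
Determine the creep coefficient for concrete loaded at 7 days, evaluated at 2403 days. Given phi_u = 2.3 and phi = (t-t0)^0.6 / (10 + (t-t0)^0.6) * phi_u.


dt = 2403 - 7 = 2396
phi = 2396^0.6 / (10 + 2396^0.6) * 2.3
= 2.103

2.103


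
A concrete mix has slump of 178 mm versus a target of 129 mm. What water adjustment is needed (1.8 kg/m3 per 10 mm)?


Difference = 129 - 178 = -49 mm
Water adjustment = -49 * 1.8 / 10 = -8.8 kg/m3

-8.8


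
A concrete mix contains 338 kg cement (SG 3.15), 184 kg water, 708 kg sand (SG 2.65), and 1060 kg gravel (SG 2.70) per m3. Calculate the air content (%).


Vol cement = 338 / (3.15 * 1000) = 0.107302 m3
Vol water = 184 / 1000 = 0.184 m3
Vol sand = 708 / (2.65 * 1000) = 0.26717 m3
Vol gravel = 1060 / (2.70 * 1000) = 0.392593 m3
Total solid + water volume = 0.951064 m3
Air = (1 - 0.951064) * 100 = 4.89%

4.89


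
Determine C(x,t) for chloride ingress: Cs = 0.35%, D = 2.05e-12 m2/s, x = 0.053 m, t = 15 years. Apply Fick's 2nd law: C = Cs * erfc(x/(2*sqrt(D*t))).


t_seconds = 15 * 365.25 * 24 * 3600 = 473364000.0 s
arg = 0.053 / (2 * sqrt(2.05e-12 * 473364000.0))
= 0.8507
erfc(0.8507) = 0.229
C = 0.35 * 0.229 = 0.0801%

0.0801


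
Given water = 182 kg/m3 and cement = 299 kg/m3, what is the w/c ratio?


w/c = water / cement
w/c = 182 / 299 = 0.609

0.609


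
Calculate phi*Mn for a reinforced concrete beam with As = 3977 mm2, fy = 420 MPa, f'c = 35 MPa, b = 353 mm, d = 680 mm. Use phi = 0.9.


a = As * fy / (0.85 * f'c * b)
= 3977 * 420 / (0.85 * 35 * 353)
= 159.0535 mm
Mn = As * fy * (d - a/2) / 10^6
= 1002.9945 kN-m
phi*Mn = 0.9 * 1002.9945 = 902.7 kN-m

902.7


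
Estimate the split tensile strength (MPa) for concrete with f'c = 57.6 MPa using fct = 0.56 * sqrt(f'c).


fct = 0.56 * sqrt(57.6)
= 0.56 * 7.589
= 4.25 MPa

4.25


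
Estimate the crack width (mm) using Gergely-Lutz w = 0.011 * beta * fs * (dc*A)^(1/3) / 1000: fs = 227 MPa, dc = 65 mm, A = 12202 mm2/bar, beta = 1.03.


w = 0.011 * beta * fs * (dc * A)^(1/3) / 1000
= 0.011 * 1.03 * 227 * (65 * 12202)^(1/3) / 1000
= 0.238 mm

0.238


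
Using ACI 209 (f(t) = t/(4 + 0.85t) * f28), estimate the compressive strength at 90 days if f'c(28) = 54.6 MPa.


f(90) = 90 / (4 + 0.85 * 90) * 54.6
= 90 / 80.5 * 54.6
= 61.04 MPa

61.04


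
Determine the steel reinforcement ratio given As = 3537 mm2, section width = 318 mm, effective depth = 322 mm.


rho = As / (b * d)
= 3537 / (318 * 322)
= 0.0345

0.0345


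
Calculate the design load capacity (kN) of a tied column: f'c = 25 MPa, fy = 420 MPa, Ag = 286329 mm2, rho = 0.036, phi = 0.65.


Ast = rho * Ag = 0.036 * 286329 = 10307.844 mm2
phi*Pn = 0.65 * 0.80 * (0.85 * 25 * (286329 - 10307.844) + 420 * 10307.844) / 1000
= 5301.27 kN

5301.27


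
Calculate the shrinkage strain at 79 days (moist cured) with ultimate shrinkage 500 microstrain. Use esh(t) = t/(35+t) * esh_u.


esh(79) = 79 / (35 + 79) * 500
= 79 / 114 * 500
= 346.5 microstrain

346.5


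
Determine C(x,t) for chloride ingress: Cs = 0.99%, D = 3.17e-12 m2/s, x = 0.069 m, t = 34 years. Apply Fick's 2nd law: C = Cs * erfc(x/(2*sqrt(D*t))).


t_seconds = 34 * 365.25 * 24 * 3600 = 1072958400.0 s
arg = 0.069 / (2 * sqrt(3.17e-12 * 1072958400.0))
= 0.5916
erfc(0.5916) = 0.4028
C = 0.99 * 0.4028 = 0.3988%

0.3988


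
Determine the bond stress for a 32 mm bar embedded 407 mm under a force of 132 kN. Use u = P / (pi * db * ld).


u = P / (pi * db * ld)
= 132 * 1000 / (pi * 32 * 407)
= 3.226 MPa

3.226


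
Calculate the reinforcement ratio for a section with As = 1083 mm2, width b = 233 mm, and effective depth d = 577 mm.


rho = As / (b * d)
= 1083 / (233 * 577)
= 0.0081

0.0081


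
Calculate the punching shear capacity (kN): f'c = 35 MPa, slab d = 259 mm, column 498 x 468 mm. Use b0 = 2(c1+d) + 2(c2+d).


b0 = 2*(498 + 259) + 2*(468 + 259) = 2968 mm
Vc = 0.33 * sqrt(35) * 2968 * 259 / 1000
= 1500.76 kN

1500.76


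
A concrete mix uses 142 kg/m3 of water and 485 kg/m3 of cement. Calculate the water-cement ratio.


w/c = water / cement
w/c = 142 / 485 = 0.293

0.293


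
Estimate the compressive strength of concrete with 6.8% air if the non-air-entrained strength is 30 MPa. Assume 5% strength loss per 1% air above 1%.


Strength loss = (6.8 - 1) * 5 = 29.0%
f'c = 30 * (1 - 29.0/100)
= 21.3 MPa

21.3


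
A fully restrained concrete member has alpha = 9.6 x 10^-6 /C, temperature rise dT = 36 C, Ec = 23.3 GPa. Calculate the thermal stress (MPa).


sigma = alpha * dT * Ec
= 9.6e-6 * 36 * 23.3 * 1000
= 8.052 MPa

8.052


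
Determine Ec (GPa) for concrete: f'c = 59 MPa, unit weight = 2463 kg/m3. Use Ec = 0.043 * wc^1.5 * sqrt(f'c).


Ec = 0.043 * 2463^1.5 * sqrt(59) / 1000
= 40.37 GPa

40.37


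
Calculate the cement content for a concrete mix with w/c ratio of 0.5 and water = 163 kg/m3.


Cement = water / (w/c)
= 163 / 0.5
= 326.0 kg/m3

326.0


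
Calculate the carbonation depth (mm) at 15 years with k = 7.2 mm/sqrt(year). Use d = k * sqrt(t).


depth = k * sqrt(t)
= 7.2 * sqrt(15)
= 27.89 mm

27.89


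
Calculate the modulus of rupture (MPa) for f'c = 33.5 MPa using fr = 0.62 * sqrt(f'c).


fr = 0.62 * sqrt(33.5)
= 3.589 MPa

3.589


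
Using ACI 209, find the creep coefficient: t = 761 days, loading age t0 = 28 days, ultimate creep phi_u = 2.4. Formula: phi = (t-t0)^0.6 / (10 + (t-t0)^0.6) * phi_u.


dt = 761 - 28 = 733
phi = 733^0.6 / (10 + 733^0.6) * 2.4
= 2.015

2.015


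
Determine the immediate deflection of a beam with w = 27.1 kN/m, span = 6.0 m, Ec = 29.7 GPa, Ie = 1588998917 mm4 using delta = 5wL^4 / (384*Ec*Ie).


Convert: L = 6.0 m = 6000 mm, Ec = 29.7 GPa = 29700 MPa
delta = 5 * 27.1 * 6000^4 / (384 * 29700 * 1588998917)
= 9.69 mm

9.69


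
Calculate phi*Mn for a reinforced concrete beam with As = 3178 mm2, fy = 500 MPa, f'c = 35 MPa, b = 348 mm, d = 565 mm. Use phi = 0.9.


a = As * fy / (0.85 * f'c * b)
= 3178 * 500 / (0.85 * 35 * 348)
= 153.4821 mm
Mn = As * fy * (d - a/2) / 10^6
= 775.8435 kN-m
phi*Mn = 0.9 * 775.8435 = 698.26 kN-m

698.26


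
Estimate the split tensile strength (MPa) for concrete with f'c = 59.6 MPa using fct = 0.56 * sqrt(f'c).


fct = 0.56 * sqrt(59.6)
= 0.56 * 7.72
= 4.323 MPa

4.323


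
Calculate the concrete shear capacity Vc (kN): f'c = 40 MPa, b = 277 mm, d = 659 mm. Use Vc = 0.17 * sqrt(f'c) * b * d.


Vc = 0.17 * sqrt(40) * 277 * 659 / 1000
= 196.27 kN

196.27


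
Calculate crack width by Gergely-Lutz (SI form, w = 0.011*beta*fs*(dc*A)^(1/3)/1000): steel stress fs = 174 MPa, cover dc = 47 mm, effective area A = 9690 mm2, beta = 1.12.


w = 0.011 * beta * fs * (dc * A)^(1/3) / 1000
= 0.011 * 1.12 * 174 * (47 * 9690)^(1/3) / 1000
= 0.165 mm

0.165


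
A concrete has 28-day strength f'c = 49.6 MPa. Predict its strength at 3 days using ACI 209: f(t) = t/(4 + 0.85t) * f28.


f(3) = 3 / (4 + 0.85 * 3) * 49.6
= 3 / 6.55 * 49.6
= 22.72 MPa

22.72


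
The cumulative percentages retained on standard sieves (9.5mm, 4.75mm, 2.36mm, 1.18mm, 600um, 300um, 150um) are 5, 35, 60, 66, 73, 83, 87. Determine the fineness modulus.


FM = sum(cumulative % retained) / 100
= 409 / 100
= 4.09

4.09


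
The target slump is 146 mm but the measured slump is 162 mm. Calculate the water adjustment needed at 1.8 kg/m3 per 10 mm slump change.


Difference = 146 - 162 = -16 mm
Water adjustment = -16 * 1.8 / 10 = -2.9 kg/m3

-2.9


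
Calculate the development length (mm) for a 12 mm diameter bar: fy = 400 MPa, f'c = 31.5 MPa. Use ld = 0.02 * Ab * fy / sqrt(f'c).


Ab = pi * 12^2 / 4 = 113.097 mm2
ld = 0.02 * 113.097 * 400 / sqrt(31.5)
= 161.2 mm

161.2


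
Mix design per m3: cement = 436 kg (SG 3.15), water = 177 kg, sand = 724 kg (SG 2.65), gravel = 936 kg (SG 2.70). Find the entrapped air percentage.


Vol cement = 436 / (3.15 * 1000) = 0.138413 m3
Vol water = 177 / 1000 = 0.177 m3
Vol sand = 724 / (2.65 * 1000) = 0.273208 m3
Vol gravel = 936 / (2.70 * 1000) = 0.346667 m3
Total solid + water volume = 0.935287 m3
Air = (1 - 0.935287) * 100 = 6.47%

6.47


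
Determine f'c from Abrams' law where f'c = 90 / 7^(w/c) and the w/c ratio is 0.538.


f'c = 90 / 7^0.538
= 90 / 2.849
= 31.59 MPa

31.59


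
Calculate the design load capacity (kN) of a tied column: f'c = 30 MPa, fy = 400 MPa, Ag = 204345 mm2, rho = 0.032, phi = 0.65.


Ast = rho * Ag = 0.032 * 204345 = 6539.04 mm2
phi*Pn = 0.65 * 0.80 * (0.85 * 30 * (204345 - 6539.04) + 400 * 6539.04) / 1000
= 3983.03 kN

3983.03


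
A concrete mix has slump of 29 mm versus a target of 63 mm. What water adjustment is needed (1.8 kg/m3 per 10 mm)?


Difference = 63 - 29 = 34 mm
Water adjustment = 34 * 1.8 / 10 = 6.1 kg/m3

6.1


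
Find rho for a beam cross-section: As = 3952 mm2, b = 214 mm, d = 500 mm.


rho = As / (b * d)
= 3952 / (214 * 500)
= 0.0369

0.0369


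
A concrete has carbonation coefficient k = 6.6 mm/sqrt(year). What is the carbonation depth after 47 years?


depth = k * sqrt(t)
= 6.6 * sqrt(47)
= 45.25 mm

45.25


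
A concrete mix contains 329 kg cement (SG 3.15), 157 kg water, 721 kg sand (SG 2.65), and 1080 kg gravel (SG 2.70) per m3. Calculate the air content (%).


Vol cement = 329 / (3.15 * 1000) = 0.104444 m3
Vol water = 157 / 1000 = 0.157 m3
Vol sand = 721 / (2.65 * 1000) = 0.272075 m3
Vol gravel = 1080 / (2.70 * 1000) = 0.4 m3
Total solid + water volume = 0.93352 m3
Air = (1 - 0.93352) * 100 = 6.65%

6.65


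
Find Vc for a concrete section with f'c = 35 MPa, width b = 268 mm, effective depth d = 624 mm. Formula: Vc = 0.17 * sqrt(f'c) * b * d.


Vc = 0.17 * sqrt(35) * 268 * 624 / 1000
= 168.19 kN

168.19


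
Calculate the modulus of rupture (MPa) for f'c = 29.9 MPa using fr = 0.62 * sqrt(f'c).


fr = 0.62 * sqrt(29.9)
= 3.39 MPa

3.39


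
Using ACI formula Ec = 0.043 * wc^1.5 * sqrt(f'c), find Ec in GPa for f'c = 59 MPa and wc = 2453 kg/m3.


Ec = 0.043 * 2453^1.5 * sqrt(59) / 1000
= 40.13 GPa

40.13


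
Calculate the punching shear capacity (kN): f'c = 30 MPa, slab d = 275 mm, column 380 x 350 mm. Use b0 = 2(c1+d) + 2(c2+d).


b0 = 2*(380 + 275) + 2*(350 + 275) = 2560 mm
Vc = 0.33 * sqrt(30) * 2560 * 275 / 1000
= 1272.47 kN

1272.47


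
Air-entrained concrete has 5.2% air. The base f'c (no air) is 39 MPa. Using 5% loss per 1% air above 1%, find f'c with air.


Strength loss = (5.2 - 1) * 5 = 21.0%
f'c = 39 * (1 - 21.0/100)
= 30.81 MPa

30.81


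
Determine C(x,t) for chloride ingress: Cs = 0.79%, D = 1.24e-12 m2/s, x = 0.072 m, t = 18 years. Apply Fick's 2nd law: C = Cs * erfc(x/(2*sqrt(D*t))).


t_seconds = 18 * 365.25 * 24 * 3600 = 568036800.0 s
arg = 0.072 / (2 * sqrt(1.24e-12 * 568036800.0))
= 1.3564
erfc(1.3564) = 0.0551
C = 0.79 * 0.0551 = 0.0435%

0.0435


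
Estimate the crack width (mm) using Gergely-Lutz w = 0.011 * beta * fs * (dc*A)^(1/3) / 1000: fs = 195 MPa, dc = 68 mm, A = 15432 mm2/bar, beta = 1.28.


w = 0.011 * beta * fs * (dc * A)^(1/3) / 1000
= 0.011 * 1.28 * 195 * (68 * 15432)^(1/3) / 1000
= 0.279 mm

0.279


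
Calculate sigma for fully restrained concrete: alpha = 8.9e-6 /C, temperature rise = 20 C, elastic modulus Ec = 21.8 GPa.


sigma = alpha * dT * Ec
= 8.9e-6 * 20 * 21.8 * 1000
= 3.88 MPa

3.88


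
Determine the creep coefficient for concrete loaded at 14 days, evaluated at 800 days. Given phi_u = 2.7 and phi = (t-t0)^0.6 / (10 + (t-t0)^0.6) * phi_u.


dt = 800 - 14 = 786
phi = 786^0.6 / (10 + 786^0.6) * 2.7
= 2.282

2.282


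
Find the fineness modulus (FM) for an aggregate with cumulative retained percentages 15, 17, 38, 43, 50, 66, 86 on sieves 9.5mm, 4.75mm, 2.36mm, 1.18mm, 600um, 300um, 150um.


FM = sum(cumulative % retained) / 100
= 315 / 100
= 3.15

3.15


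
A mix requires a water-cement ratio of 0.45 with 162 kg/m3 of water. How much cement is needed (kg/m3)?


Cement = water / (w/c)
= 162 / 0.45
= 360.0 kg/m3

360.0


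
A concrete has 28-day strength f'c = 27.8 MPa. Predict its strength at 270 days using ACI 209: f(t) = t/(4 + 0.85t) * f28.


f(270) = 270 / (4 + 0.85 * 270) * 27.8
= 270 / 233.5 * 27.8
= 32.15 MPa

32.15


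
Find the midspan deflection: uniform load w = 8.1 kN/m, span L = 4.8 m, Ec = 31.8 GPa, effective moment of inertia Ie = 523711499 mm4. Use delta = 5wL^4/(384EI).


Convert: L = 4.8 m = 4800 mm, Ec = 31.8 GPa = 31800 MPa
delta = 5 * 8.1 * 4800^4 / (384 * 31800 * 523711499)
= 3.36 mm

3.36


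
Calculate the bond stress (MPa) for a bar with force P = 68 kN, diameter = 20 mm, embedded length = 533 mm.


u = P / (pi * db * ld)
= 68 * 1000 / (pi * 20 * 533)
= 2.03 MPa

2.03


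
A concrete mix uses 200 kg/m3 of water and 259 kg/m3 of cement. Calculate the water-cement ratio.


w/c = water / cement
w/c = 200 / 259 = 0.772

0.772


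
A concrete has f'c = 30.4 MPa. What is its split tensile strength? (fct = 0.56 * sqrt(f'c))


fct = 0.56 * sqrt(30.4)
= 0.56 * 5.514
= 3.088 MPa

3.088


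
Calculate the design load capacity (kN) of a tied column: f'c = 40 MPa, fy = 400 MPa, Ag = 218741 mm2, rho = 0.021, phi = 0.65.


Ast = rho * Ag = 0.021 * 218741 = 4593.561 mm2
phi*Pn = 0.65 * 0.80 * (0.85 * 40 * (218741 - 4593.561) + 400 * 4593.561) / 1000
= 4741.59 kN

4741.59


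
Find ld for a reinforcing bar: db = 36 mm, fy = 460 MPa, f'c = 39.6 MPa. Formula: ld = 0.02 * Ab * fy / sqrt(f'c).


Ab = pi * 36^2 / 4 = 1017.876 mm2
ld = 0.02 * 1017.876 * 460 / sqrt(39.6)
= 1488.1 mm

1488.1


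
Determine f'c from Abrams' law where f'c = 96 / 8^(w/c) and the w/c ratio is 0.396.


f'c = 96 / 8^0.396
= 96 / 2.278
= 42.14 MPa

42.14


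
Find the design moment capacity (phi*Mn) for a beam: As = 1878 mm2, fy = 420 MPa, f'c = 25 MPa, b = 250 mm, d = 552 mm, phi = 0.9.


a = As * fy / (0.85 * f'c * b)
= 1878 * 420 / (0.85 * 25 * 250)
= 148.4725 mm
Mn = As * fy * (d - a/2) / 10^6
= 376.8409 kN-m
phi*Mn = 0.9 * 376.8409 = 339.16 kN-m

339.16


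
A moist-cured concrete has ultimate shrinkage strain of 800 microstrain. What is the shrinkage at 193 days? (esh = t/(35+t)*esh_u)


esh(193) = 193 / (35 + 193) * 800
= 193 / 228 * 800
= 677.2 microstrain

677.2


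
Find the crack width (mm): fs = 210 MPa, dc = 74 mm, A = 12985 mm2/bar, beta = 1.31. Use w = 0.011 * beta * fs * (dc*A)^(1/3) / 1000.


w = 0.011 * beta * fs * (dc * A)^(1/3) / 1000
= 0.011 * 1.31 * 210 * (74 * 12985)^(1/3) / 1000
= 0.299 mm

0.299


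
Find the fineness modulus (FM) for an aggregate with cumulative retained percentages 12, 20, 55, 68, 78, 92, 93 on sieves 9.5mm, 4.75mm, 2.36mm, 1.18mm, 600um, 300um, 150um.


FM = sum(cumulative % retained) / 100
= 418 / 100
= 4.18

4.18


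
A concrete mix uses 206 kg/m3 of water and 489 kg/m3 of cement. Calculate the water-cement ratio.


w/c = water / cement
w/c = 206 / 489 = 0.421

0.421


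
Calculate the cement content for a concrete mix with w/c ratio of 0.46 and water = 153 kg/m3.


Cement = water / (w/c)
= 153 / 0.46
= 332.6 kg/m3

332.6


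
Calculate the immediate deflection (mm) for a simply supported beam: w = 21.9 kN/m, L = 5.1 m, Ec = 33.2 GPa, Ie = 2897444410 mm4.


Convert: L = 5.1 m = 5100 mm, Ec = 33.2 GPa = 33200 MPa
delta = 5 * 21.9 * 5100^4 / (384 * 33200 * 2897444410)
= 2.01 mm

2.01


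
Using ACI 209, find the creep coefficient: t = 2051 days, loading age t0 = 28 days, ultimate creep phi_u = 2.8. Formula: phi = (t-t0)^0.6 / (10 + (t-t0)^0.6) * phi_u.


dt = 2051 - 28 = 2023
phi = 2023^0.6 / (10 + 2023^0.6) * 2.8
= 2.537

2.537


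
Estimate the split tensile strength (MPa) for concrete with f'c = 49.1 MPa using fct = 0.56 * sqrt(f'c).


fct = 0.56 * sqrt(49.1)
= 0.56 * 7.007
= 3.924 MPa

3.924


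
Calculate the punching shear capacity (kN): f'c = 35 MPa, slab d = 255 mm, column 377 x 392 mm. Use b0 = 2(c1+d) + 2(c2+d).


b0 = 2*(377 + 255) + 2*(392 + 255) = 2558 mm
Vc = 0.33 * sqrt(35) * 2558 * 255 / 1000
= 1273.47 kN

1273.47


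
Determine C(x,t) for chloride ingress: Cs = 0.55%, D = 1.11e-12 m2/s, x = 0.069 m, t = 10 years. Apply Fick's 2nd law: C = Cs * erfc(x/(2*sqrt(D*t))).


t_seconds = 10 * 365.25 * 24 * 3600 = 315576000.0 s
arg = 0.069 / (2 * sqrt(1.11e-12 * 315576000.0))
= 1.8433
erfc(1.8433) = 0.0091
C = 0.55 * 0.0091 = 0.005%

0.005


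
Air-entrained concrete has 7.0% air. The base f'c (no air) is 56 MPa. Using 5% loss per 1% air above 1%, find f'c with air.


Strength loss = (7.0 - 1) * 5 = 30.0%
f'c = 56 * (1 - 30.0/100)
= 39.2 MPa

39.2


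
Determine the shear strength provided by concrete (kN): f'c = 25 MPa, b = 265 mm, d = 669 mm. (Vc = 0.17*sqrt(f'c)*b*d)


Vc = 0.17 * sqrt(25) * 265 * 669 / 1000
= 150.69 kN

150.69


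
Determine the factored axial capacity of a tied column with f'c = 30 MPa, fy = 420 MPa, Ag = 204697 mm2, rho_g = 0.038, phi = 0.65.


Ast = rho * Ag = 0.038 * 204697 = 7778.486 mm2
phi*Pn = 0.65 * 0.80 * (0.85 * 30 * (204697 - 7778.486) + 420 * 7778.486) / 1000
= 4309.96 kN

4309.96


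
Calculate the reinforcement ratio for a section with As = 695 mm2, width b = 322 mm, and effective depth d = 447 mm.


rho = As / (b * d)
= 695 / (322 * 447)
= 0.0048

0.0048


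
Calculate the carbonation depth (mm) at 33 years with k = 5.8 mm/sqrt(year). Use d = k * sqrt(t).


depth = k * sqrt(t)
= 5.8 * sqrt(33)
= 33.32 mm

33.32


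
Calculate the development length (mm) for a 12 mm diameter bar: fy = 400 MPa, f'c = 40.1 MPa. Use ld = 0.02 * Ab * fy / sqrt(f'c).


Ab = pi * 12^2 / 4 = 113.097 mm2
ld = 0.02 * 113.097 * 400 / sqrt(40.1)
= 142.9 mm

142.9


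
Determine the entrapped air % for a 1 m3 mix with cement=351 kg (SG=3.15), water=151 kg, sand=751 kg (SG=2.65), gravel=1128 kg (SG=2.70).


Vol cement = 351 / (3.15 * 1000) = 0.111429 m3
Vol water = 151 / 1000 = 0.151 m3
Vol sand = 751 / (2.65 * 1000) = 0.283396 m3
Vol gravel = 1128 / (2.70 * 1000) = 0.417778 m3
Total solid + water volume = 0.963603 m3
Air = (1 - 0.963603) * 100 = 3.64%

3.64


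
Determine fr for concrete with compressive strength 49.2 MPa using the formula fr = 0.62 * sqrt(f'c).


fr = 0.62 * sqrt(49.2)
= 4.349 MPa

4.349


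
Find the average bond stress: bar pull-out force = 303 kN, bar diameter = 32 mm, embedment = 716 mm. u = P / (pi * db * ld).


u = P / (pi * db * ld)
= 303 * 1000 / (pi * 32 * 716)
= 4.209 MPa

4.209


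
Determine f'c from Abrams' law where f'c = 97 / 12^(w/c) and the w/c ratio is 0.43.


f'c = 97 / 12^0.43
= 97 / 2.911
= 33.32 MPa

33.32


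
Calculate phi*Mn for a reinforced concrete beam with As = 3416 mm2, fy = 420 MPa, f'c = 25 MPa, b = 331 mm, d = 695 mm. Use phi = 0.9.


a = As * fy / (0.85 * f'c * b)
= 3416 * 420 / (0.85 * 25 * 331)
= 203.9765 mm
Mn = As * fy * (d - a/2) / 10^6
= 850.8058 kN-m
phi*Mn = 0.9 * 850.8058 = 765.73 kN-m

765.73


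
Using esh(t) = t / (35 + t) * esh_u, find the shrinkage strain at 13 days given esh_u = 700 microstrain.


esh(13) = 13 / (35 + 13) * 700
= 13 / 48 * 700
= 189.6 microstrain

189.6


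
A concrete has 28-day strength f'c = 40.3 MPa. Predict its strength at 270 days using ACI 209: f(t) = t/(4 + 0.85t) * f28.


f(270) = 270 / (4 + 0.85 * 270) * 40.3
= 270 / 233.5 * 40.3
= 46.6 MPa

46.6


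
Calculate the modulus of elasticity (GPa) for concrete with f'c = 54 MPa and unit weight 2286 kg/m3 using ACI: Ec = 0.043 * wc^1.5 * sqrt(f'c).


Ec = 0.043 * 2286^1.5 * sqrt(54) / 1000
= 34.54 GPa

34.54


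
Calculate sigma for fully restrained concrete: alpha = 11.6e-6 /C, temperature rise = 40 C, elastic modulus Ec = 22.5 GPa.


sigma = alpha * dT * Ec
= 11.6e-6 * 40 * 22.5 * 1000
= 10.44 MPa

10.44


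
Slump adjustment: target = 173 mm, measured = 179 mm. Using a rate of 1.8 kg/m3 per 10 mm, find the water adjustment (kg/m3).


Difference = 173 - 179 = -6 mm
Water adjustment = -6 * 1.8 / 10 = -1.1 kg/m3

-1.1


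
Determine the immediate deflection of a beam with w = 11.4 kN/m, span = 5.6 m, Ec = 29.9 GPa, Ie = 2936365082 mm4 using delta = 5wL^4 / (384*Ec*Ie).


Convert: L = 5.6 m = 5600 mm, Ec = 29.9 GPa = 29900 MPa
delta = 5 * 11.4 * 5600^4 / (384 * 29900 * 2936365082)
= 1.66 mm

1.66


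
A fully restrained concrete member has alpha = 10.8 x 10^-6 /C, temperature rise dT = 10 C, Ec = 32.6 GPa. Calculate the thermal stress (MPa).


sigma = alpha * dT * Ec
= 10.8e-6 * 10 * 32.6 * 1000
= 3.521 MPa

3.521


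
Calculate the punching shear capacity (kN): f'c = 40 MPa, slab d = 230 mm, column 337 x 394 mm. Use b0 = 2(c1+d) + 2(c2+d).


b0 = 2*(337 + 230) + 2*(394 + 230) = 2382 mm
Vc = 0.33 * sqrt(40) * 2382 * 230 / 1000
= 1143.44 kN

1143.44


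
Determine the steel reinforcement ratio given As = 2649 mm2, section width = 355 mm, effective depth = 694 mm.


rho = As / (b * d)
= 2649 / (355 * 694)
= 0.0108

0.0108


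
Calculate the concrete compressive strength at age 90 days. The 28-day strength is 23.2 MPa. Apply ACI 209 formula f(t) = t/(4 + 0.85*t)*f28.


f(90) = 90 / (4 + 0.85 * 90) * 23.2
= 90 / 80.5 * 23.2
= 25.94 MPa

25.94


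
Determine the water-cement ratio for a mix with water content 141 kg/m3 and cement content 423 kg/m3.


w/c = water / cement
w/c = 141 / 423 = 0.333

0.333


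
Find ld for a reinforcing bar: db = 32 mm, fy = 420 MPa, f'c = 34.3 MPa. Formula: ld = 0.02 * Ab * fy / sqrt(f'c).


Ab = pi * 32^2 / 4 = 804.248 mm2
ld = 0.02 * 804.248 * 420 / sqrt(34.3)
= 1153.5 mm

1153.5


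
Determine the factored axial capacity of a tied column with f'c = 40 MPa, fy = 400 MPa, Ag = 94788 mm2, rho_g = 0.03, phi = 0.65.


Ast = rho * Ag = 0.03 * 94788 = 2843.64 mm2
phi*Pn = 0.65 * 0.80 * (0.85 * 40 * (94788 - 2843.64) + 400 * 2843.64) / 1000
= 2217.05 kN

2217.05


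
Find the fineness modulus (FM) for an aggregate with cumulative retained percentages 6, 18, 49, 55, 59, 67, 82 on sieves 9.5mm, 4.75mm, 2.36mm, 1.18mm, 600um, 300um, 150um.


FM = sum(cumulative % retained) / 100
= 336 / 100
= 3.36

3.36


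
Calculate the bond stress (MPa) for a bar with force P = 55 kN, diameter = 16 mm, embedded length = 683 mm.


u = P / (pi * db * ld)
= 55 * 1000 / (pi * 16 * 683)
= 1.602 MPa

1.602


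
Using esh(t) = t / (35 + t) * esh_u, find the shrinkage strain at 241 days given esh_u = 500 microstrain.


esh(241) = 241 / (35 + 241) * 500
= 241 / 276 * 500
= 436.6 microstrain

436.6


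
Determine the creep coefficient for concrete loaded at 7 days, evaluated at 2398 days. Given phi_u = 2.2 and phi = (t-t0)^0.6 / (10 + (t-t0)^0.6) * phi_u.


dt = 2398 - 7 = 2391
phi = 2391^0.6 / (10 + 2391^0.6) * 2.2
= 2.011

2.011


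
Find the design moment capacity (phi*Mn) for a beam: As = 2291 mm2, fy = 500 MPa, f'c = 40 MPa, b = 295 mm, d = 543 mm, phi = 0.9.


a = As * fy / (0.85 * f'c * b)
= 2291 * 500 / (0.85 * 40 * 295)
= 114.2074 mm
Mn = As * fy * (d - a/2) / 10^6
= 556.5942 kN-m
phi*Mn = 0.9 * 556.5942 = 500.93 kN-m

500.93


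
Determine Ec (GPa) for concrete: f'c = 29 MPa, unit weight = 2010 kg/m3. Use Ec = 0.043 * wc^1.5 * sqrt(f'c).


Ec = 0.043 * 2010^1.5 * sqrt(29) / 1000
= 20.87 GPa

20.87


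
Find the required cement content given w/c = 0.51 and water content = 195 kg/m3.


Cement = water / (w/c)
= 195 / 0.51
= 382.4 kg/m3

382.4


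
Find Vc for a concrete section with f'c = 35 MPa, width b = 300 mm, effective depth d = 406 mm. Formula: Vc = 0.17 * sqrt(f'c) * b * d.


Vc = 0.17 * sqrt(35) * 300 * 406 / 1000
= 122.5 kN

122.5


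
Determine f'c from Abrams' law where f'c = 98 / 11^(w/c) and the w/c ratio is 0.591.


f'c = 98 / 11^0.591
= 98 / 4.125
= 23.76 MPa

23.76


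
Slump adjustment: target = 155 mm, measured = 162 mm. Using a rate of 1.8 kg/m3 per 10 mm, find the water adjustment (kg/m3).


Difference = 155 - 162 = -7 mm
Water adjustment = -7 * 1.8 / 10 = -1.3 kg/m3

-1.3


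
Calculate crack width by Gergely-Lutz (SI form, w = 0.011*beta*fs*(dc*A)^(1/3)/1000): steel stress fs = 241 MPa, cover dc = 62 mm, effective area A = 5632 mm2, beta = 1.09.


w = 0.011 * beta * fs * (dc * A)^(1/3) / 1000
= 0.011 * 1.09 * 241 * (62 * 5632)^(1/3) / 1000
= 0.203 mm

0.203


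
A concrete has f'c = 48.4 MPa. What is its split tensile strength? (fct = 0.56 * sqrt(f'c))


fct = 0.56 * sqrt(48.4)
= 0.56 * 6.957
= 3.896 MPa

3.896


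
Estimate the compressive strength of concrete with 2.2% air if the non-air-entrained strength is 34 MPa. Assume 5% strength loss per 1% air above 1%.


Strength loss = (2.2 - 1) * 5 = 6.0%
f'c = 34 * (1 - 6.0/100)
= 31.96 MPa

31.96


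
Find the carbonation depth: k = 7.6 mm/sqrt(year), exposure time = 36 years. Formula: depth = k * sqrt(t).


depth = k * sqrt(t)
= 7.6 * sqrt(36)
= 45.6 mm

45.6


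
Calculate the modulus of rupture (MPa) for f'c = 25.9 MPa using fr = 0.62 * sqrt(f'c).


fr = 0.62 * sqrt(25.9)
= 3.155 MPa

3.155


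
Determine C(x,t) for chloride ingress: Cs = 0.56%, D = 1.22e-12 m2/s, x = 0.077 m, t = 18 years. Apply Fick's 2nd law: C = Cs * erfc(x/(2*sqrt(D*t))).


t_seconds = 18 * 365.25 * 24 * 3600 = 568036800.0 s
arg = 0.077 / (2 * sqrt(1.22e-12 * 568036800.0))
= 1.4625
erfc(1.4625) = 0.0386
C = 0.56 * 0.0386 = 0.0216%

0.0216


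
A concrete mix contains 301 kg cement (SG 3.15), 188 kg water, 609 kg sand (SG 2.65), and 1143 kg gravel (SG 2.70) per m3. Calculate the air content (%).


Vol cement = 301 / (3.15 * 1000) = 0.095556 m3
Vol water = 188 / 1000 = 0.188 m3
Vol sand = 609 / (2.65 * 1000) = 0.229811 m3
Vol gravel = 1143 / (2.70 * 1000) = 0.423333 m3
Total solid + water volume = 0.9367 m3
Air = (1 - 0.9367) * 100 = 6.33%

6.33
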